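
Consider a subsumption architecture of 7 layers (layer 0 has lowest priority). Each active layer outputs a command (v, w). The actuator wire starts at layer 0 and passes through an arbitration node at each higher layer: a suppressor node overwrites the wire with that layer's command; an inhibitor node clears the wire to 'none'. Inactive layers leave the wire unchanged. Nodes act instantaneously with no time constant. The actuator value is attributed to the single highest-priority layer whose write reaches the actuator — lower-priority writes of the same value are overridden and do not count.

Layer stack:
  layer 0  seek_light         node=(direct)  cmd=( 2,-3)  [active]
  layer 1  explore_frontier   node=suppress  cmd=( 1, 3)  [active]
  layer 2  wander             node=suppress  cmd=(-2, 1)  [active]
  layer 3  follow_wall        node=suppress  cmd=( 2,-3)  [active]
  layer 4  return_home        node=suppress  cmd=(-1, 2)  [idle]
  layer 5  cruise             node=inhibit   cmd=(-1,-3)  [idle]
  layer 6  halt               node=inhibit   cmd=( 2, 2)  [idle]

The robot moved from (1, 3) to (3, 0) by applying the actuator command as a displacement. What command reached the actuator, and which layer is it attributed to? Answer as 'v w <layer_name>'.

2 -3 follow_wall

displacement = (3, 0) − (1, 3) = (2, -3)
[0] seek_light on; wire := (2, -3)
[1] explore_frontier on (suppress); wire := (1, 3)
[2] wander on (suppress); wire := (-2, 1)
[3] follow_wall on (suppress); wire := (2, -3)
[4] return_home off; pass (2, -3)
[5] cruise off; pass (2, -3)
[6] halt off; pass (2, -3)
output (2, -3) — from layer 3 (follow_wall)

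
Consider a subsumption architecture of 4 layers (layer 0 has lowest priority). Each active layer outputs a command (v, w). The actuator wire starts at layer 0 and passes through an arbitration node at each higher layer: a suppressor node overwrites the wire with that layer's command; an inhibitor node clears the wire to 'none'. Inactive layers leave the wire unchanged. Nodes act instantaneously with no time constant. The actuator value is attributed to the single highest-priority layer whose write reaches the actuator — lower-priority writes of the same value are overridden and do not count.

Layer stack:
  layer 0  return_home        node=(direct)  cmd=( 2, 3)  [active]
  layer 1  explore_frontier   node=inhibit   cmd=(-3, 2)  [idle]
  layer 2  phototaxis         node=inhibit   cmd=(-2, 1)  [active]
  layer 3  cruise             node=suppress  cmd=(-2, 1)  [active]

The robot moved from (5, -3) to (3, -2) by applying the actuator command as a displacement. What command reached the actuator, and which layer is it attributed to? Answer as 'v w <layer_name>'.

-2 1 cruise

displacement = (3, -2) − (5, -3) = (-2, 1)
[0] return_home on; wire := (2, 3)
[1] explore_frontier off; pass (2, 3)
[2] phototaxis on (inhibit); wire := none
[3] cruise on (suppress); wire := (-2, 1)
output (-2, 1) — from layer 3 (cruise)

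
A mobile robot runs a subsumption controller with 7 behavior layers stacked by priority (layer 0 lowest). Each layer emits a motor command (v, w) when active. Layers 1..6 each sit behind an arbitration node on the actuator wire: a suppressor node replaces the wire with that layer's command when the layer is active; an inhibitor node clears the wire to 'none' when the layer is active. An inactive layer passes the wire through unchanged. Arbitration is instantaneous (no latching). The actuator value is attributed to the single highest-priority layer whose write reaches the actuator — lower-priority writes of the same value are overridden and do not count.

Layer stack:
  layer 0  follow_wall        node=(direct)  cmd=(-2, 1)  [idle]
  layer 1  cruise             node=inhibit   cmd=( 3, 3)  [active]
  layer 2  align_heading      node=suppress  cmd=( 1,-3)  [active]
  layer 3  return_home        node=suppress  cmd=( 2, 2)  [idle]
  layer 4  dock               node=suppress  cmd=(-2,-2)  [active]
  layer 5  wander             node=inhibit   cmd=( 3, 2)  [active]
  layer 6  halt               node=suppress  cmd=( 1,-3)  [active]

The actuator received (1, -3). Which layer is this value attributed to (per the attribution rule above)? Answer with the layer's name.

halt

layer 0 (follow_wall) idle — none
layer 1 (cruise) active — inhibits: none
layer 2 (align_heading) active — suppresses: (1, -3)
layer 3 (return_home) idle — unchanged: (1, -3)
layer 4 (dock) active — suppresses: (-2, -2)
layer 5 (wander) active — inhibits: none
layer 6 (halt) active — suppresses: (1, -3)
→ actuator (1, -3)
last writer: layer 6 = halt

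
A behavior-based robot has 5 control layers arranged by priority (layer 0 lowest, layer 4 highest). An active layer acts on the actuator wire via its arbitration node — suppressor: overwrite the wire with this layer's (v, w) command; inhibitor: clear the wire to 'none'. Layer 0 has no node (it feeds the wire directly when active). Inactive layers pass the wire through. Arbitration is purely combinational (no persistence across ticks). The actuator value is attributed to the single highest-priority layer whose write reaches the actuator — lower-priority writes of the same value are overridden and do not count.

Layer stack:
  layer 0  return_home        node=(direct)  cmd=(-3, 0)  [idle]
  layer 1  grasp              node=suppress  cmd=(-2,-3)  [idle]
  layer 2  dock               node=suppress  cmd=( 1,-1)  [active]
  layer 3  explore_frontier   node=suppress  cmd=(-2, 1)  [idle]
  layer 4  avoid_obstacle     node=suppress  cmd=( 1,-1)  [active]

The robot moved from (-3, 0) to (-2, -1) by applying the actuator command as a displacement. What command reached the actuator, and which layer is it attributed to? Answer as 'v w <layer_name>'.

1 -1 avoid_obstacle

displacement = (-2, -1) − (-3, 0) = (1, -1)
layer 0 (return_home) idle — none
layer 1 (grasp) idle — unchanged: none
layer 2 (dock) active — suppresses: (1, -1)
layer 3 (explore_frontier) idle — unchanged: (1, -1)
layer 4 (avoid_obstacle) active — suppresses: (1, -1)
→ actuator (1, -1) — from layer 4 (avoid_obstacle)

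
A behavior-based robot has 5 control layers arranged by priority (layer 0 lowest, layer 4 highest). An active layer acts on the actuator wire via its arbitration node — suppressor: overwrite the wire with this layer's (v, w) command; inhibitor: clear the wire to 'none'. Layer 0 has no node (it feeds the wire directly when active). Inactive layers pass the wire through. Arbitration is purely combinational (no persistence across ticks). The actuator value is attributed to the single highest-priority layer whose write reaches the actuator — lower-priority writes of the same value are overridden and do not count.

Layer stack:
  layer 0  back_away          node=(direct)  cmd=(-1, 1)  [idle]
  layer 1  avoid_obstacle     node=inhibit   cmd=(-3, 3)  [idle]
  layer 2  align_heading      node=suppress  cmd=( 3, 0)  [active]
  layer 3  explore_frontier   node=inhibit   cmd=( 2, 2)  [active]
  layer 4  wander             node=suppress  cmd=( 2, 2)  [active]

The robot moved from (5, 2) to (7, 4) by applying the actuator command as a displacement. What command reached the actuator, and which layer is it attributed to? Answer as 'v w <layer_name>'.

2 2 wander

displacement = (7, 4) − (5, 2) = (2, 2)
L0 back_away: idle → wire = none
L1 avoid_obstacle: idle → wire stays none
L2 align_heading: active, suppressor → wire = (3, 0)
L3 explore_frontier: active, inhibitor → wire = none
L4 wander: active, suppressor → wire = (2, 2)
actuator = (2, 2) — from layer 4 (wander)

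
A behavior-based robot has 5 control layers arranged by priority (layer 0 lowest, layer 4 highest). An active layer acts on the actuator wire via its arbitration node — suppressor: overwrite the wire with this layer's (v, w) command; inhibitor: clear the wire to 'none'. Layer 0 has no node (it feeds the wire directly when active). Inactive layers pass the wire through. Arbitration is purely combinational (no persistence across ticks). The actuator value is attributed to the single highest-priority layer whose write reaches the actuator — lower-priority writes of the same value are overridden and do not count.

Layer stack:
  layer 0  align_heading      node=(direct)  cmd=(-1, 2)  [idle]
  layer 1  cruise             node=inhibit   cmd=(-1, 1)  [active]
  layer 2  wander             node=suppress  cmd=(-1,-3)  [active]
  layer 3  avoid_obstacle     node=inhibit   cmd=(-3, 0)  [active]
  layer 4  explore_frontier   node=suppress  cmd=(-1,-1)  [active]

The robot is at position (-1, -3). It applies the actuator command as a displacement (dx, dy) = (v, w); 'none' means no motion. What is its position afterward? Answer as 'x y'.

L0 align_heading: idle → wire = none
L1 cruise: active, inhibitor → wire = none
L2 wander: active, suppressor → wire = (-1, -3)
L3 avoid_obstacle: active, inhibitor → wire = none
L4 explore_frontier: active, suppressor → wire = (-1, -1)
actuator = (-1, -1)
position: (-1, -3) + (-1, -1) = (-2, -4)

-2 -4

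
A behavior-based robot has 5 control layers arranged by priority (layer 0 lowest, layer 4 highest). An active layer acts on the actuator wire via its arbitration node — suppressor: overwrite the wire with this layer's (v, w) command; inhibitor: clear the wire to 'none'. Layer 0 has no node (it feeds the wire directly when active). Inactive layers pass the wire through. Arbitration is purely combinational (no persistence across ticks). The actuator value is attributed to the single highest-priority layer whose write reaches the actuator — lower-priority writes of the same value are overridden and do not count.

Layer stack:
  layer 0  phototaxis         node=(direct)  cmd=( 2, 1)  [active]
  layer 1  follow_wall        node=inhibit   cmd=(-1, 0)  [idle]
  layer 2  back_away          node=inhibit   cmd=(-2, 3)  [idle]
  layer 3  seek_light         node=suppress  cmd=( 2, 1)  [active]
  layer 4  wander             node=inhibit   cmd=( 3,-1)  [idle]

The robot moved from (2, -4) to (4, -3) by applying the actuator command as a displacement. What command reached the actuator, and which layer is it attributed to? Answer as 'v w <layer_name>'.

displacement = (4, -3) − (2, -4) = (2, 1)
[0] phototaxis on; wire := (2, 1)
[1] follow_wall off; pass (2, 1)
[2] back_away off; pass (2, 1)
[3] seek_light on (suppress); wire := (2, 1)
[4] wander off; pass (2, 1)
output (2, 1) — from layer 3 (seek_light)

2 1 seek_light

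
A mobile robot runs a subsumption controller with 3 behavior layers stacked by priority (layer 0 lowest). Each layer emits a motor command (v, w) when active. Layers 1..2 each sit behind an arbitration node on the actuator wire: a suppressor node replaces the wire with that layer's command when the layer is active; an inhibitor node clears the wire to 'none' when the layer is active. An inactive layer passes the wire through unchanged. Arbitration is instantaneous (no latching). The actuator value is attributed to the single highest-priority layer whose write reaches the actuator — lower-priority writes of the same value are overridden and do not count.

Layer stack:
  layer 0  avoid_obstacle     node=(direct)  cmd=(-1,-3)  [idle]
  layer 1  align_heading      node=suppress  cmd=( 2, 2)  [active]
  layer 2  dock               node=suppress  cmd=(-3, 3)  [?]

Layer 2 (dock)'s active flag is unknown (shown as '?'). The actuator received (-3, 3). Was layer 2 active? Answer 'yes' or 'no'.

yes

If layer 2 is active=yes:
  actuator would be (-3, 3)
If layer 2 is active=no:
  actuator would be (2, 2)
Observed (-3, 3), so layer 2 was active.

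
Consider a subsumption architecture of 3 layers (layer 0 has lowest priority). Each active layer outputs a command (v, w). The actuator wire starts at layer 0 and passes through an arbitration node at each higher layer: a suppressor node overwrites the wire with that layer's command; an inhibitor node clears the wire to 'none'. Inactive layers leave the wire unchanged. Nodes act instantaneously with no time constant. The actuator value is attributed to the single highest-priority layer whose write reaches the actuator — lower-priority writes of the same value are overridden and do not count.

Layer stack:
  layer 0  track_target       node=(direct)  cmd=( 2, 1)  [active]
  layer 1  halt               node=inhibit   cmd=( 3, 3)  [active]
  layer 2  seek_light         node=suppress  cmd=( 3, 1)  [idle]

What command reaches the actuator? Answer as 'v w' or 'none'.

none

L0 track_target: active, feeds wire = (2, 1)
L1 halt: active, inhibitor → wire = none
L2 seek_light: idle → wire stays none
actuator = none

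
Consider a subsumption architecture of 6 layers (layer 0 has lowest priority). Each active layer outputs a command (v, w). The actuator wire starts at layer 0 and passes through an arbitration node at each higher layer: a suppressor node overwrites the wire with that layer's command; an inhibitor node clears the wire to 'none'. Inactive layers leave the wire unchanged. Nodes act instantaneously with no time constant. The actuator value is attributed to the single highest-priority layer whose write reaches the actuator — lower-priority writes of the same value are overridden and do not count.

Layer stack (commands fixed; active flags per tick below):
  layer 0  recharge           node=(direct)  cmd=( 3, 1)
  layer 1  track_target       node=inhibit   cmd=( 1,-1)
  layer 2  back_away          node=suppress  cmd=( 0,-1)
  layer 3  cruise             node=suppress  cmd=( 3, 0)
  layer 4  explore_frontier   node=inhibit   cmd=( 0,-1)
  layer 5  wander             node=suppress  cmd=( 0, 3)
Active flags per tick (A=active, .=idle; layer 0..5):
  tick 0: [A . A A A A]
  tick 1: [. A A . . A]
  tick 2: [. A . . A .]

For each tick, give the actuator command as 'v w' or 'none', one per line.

tick 0:
  L0 recharge: active, feeds wire = (3, 1)
  L1 track_target: idle → wire stays (3, 1)
  L2 back_away: active, suppressor → wire = (0, -1)
  L3 cruise: active, suppressor → wire = (3, 0)
  L4 explore_frontier: active, inhibitor → wire = none
  L5 wander: active, suppressor → wire = (0, 3)
  actuator = (0, 3)
tick 1:
  L0 recharge: idle → wire = none
  L1 track_target: active, inhibitor → wire = none
  L2 back_away: active, suppressor → wire = (0, -1)
  L3 cruise: idle → wire stays (0, -1)
  L4 explore_frontier: idle → wire stays (0, -1)
  L5 wander: active, suppressor → wire = (0, 3)
  actuator = (0, 3)
tick 2:
  L0 recharge: idle → wire = none
  L1 track_target: active, inhibitor → wire = none
  L2 back_away: idle → wire stays none
  L3 cruise: idle → wire stays none
  L4 explore_frontier: active, inhibitor → wire = none
  L5 wander: idle → wire stays none
  actuator = none

0 3
0 3
none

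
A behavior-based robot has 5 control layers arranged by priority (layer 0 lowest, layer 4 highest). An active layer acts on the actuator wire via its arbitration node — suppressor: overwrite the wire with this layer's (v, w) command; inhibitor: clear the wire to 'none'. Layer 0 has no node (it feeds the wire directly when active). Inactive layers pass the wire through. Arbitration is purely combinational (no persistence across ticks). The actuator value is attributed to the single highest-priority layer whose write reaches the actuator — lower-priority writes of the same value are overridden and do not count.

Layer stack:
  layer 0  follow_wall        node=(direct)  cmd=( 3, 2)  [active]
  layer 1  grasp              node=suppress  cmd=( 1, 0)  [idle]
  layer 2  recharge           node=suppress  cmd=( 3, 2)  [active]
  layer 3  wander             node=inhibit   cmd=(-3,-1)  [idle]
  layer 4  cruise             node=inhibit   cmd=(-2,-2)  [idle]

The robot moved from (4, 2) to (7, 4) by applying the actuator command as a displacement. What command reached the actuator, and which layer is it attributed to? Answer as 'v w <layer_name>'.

3 2 recharge

displacement = (7, 4) − (4, 2) = (3, 2)
layer 0 (follow_wall) active — direct: (3, 2)
layer 1 (grasp) idle — unchanged: (3, 2)
layer 2 (recharge) active — suppresses: (3, 2)
layer 3 (wander) idle — unchanged: (3, 2)
layer 4 (cruise) idle — unchanged: (3, 2)
→ actuator (3, 2) — from layer 2 (recharge)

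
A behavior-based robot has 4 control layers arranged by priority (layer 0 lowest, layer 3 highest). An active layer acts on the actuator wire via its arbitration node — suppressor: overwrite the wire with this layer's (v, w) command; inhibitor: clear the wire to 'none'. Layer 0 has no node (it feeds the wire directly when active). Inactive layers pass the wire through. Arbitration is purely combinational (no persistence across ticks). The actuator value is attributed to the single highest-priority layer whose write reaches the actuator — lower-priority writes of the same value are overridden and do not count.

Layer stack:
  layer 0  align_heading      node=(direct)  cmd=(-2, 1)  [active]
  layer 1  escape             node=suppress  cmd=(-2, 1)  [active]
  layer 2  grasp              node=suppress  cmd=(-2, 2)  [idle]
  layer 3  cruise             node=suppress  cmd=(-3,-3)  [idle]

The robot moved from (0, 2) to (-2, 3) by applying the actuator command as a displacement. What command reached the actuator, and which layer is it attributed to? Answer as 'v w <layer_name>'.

-2 1 escape

displacement = (-2, 3) − (0, 2) = (-2, 1)
layer 0 (align_heading) active — direct: (-2, 1)
layer 1 (escape) active — suppresses: (-2, 1)
layer 2 (grasp) idle — unchanged: (-2, 1)
layer 3 (cruise) idle — unchanged: (-2, 1)
→ actuator (-2, 1) — from layer 1 (escape)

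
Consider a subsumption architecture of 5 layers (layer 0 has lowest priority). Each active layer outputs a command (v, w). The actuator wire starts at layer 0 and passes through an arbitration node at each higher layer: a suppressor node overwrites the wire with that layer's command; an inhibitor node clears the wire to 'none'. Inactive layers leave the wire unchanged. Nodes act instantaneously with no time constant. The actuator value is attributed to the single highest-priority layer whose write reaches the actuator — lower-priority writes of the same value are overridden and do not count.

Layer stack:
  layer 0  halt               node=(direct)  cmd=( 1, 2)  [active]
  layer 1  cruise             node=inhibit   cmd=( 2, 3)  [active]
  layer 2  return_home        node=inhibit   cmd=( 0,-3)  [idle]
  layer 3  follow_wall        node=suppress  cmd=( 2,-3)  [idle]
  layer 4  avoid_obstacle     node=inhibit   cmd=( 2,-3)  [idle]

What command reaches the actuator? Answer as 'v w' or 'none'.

none

L0 halt: active, feeds wire = (1, 2)
L1 cruise: active, inhibitor → wire = none
L2 return_home: idle → wire stays none
L3 follow_wall: idle → wire stays none
L4 avoid_obstacle: idle → wire stays none
actuator = none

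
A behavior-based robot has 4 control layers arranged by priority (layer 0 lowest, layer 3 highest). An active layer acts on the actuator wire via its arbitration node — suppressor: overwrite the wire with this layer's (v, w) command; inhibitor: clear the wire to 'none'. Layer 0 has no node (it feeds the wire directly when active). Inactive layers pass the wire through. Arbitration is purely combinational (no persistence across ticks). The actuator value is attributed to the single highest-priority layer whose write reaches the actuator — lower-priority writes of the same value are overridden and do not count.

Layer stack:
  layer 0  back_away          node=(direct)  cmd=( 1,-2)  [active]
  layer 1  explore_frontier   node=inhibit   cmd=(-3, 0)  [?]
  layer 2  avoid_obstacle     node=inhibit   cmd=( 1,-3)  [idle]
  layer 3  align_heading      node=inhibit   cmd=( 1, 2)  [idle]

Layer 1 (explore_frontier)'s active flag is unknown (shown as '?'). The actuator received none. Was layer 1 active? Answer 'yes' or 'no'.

yes

If layer 1 is active=yes:
  actuator would be none
If layer 1 is active=no:
  actuator would be (1, -2)
Observed none, so layer 1 was active.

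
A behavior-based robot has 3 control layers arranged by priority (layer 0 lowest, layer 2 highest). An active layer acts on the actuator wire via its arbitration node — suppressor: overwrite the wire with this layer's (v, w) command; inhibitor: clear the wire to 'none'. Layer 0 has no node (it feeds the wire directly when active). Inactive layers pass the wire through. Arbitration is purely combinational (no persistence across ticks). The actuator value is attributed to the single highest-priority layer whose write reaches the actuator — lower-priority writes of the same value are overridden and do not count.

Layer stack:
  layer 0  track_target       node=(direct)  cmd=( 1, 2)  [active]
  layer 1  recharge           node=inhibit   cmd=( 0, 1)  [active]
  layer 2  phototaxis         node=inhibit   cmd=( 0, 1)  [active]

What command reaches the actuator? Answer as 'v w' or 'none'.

L0 track_target: active, feeds wire = (1, 2)
L1 recharge: active, inhibitor → wire = none
L2 phototaxis: active, inhibitor → wire = none
actuator = none

none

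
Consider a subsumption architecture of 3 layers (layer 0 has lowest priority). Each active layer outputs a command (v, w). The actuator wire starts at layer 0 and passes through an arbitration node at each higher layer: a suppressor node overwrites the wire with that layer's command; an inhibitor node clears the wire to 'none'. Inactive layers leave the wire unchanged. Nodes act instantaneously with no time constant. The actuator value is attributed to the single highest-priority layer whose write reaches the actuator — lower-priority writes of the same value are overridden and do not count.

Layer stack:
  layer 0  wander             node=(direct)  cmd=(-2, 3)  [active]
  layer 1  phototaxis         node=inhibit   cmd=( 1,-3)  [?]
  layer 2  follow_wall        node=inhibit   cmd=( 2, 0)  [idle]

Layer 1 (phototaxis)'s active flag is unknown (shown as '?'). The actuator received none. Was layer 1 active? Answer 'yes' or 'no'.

yes

If layer 1 is active=yes:
  actuator would be none
If layer 1 is active=no:
  actuator would be (-2, 3)
Observed none, so layer 1 was active.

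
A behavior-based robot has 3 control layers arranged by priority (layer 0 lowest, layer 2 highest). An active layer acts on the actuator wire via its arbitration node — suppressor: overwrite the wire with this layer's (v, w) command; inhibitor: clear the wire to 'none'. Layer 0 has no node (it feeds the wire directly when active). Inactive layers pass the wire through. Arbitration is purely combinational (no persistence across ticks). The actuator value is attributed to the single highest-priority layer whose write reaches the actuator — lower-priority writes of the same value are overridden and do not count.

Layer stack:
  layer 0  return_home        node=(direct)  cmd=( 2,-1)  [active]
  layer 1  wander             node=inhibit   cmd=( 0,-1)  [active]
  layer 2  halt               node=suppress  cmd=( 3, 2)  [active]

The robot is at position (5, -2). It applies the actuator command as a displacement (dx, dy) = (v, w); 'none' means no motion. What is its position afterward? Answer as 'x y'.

layer 0 (return_home) active — direct: (2, -1)
layer 1 (wander) active — inhibits: none
layer 2 (halt) active — suppresses: (3, 2)
→ actuator (3, 2)
position: (5, -2) + (3, 2) = (8, 0)

8 0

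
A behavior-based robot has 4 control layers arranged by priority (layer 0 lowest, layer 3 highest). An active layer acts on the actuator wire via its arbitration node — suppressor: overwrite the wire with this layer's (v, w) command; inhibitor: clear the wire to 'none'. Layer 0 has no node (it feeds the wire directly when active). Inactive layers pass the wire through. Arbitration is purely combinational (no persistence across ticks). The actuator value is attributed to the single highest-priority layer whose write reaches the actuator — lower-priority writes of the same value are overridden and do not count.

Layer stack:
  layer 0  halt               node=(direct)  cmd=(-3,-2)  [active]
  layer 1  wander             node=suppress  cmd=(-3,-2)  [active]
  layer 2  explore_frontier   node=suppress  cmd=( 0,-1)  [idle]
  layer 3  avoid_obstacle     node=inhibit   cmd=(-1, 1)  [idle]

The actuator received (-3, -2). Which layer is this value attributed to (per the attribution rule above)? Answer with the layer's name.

layer 0 (halt) active — direct: (-3, -2)
layer 1 (wander) active — suppresses: (-3, -2)
layer 2 (explore_frontier) idle — unchanged: (-3, -2)
layer 3 (avoid_obstacle) idle — unchanged: (-3, -2)
→ actuator (-3, -2)
last writer: layer 1 = wander

wander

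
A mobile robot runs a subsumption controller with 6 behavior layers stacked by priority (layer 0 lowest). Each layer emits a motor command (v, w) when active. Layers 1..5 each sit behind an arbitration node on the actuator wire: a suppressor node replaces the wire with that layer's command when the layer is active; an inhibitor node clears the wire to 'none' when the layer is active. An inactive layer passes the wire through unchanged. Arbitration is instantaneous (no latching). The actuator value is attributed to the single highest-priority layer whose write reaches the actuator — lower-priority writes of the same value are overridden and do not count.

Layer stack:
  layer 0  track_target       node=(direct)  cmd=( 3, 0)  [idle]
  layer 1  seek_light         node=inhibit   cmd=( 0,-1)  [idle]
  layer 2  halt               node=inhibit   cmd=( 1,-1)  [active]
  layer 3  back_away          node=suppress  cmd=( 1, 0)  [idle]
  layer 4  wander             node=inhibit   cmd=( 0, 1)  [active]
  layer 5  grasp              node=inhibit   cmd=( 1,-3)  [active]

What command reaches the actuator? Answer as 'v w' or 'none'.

none

layer 0 (track_target) idle — none
layer 1 (seek_light) idle — unchanged: none
layer 2 (halt) active — inhibits: none
layer 3 (back_away) idle — unchanged: none
layer 4 (wander) active — inhibits: none
layer 5 (grasp) active — inhibits: none
→ actuator none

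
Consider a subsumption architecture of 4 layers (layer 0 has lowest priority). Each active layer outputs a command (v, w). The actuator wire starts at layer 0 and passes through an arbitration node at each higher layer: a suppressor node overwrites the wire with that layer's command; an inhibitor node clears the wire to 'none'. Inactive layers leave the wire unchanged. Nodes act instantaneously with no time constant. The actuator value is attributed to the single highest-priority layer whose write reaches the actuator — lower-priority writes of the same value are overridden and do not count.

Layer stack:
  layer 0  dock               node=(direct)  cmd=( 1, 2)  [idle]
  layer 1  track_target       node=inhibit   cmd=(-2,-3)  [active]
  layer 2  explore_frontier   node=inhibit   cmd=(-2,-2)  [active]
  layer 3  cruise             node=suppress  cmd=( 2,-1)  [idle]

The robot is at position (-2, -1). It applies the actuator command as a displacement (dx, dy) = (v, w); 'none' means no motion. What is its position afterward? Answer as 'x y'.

-2 -1

L0 dock: idle → wire = none
L1 track_target: active, inhibitor → wire = none
L2 explore_frontier: active, inhibitor → wire = none
L3 cruise: idle → wire stays none
actuator = none
position: (-2, -1) + none = (-2, -1)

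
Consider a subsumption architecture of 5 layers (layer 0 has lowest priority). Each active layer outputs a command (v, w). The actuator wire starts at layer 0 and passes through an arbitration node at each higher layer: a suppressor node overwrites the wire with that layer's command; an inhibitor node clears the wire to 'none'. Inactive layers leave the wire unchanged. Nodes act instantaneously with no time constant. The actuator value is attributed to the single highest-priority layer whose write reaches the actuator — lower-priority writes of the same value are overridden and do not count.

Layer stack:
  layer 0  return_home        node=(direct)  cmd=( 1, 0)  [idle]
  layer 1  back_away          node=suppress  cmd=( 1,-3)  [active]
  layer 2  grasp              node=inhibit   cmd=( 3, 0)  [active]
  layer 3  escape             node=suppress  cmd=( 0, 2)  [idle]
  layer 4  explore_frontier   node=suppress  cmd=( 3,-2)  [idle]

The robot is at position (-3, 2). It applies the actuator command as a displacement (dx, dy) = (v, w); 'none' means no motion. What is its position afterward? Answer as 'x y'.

-3 2

layer 0 (return_home) idle — none
layer 1 (back_away) active — suppresses: (1, -3)
layer 2 (grasp) active — inhibits: none
layer 3 (escape) idle — unchanged: none
layer 4 (explore_frontier) idle — unchanged: none
→ actuator none
position: (-3, 2) + none = (-3, 2)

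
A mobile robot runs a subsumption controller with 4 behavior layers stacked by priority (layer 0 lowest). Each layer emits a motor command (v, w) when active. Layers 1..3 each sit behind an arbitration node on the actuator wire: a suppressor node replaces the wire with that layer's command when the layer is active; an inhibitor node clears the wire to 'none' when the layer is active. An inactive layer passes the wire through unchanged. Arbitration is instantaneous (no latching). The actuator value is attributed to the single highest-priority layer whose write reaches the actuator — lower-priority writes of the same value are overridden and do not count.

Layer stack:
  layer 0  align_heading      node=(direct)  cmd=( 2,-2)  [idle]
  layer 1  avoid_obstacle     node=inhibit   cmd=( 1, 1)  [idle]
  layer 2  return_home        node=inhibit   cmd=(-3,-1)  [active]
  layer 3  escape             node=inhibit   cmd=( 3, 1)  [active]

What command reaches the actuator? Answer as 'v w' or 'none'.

layer 0 (align_heading) idle — none
layer 1 (avoid_obstacle) idle — unchanged: none
layer 2 (return_home) active — inhibits: none
layer 3 (escape) active — inhibits: none
→ actuator none

none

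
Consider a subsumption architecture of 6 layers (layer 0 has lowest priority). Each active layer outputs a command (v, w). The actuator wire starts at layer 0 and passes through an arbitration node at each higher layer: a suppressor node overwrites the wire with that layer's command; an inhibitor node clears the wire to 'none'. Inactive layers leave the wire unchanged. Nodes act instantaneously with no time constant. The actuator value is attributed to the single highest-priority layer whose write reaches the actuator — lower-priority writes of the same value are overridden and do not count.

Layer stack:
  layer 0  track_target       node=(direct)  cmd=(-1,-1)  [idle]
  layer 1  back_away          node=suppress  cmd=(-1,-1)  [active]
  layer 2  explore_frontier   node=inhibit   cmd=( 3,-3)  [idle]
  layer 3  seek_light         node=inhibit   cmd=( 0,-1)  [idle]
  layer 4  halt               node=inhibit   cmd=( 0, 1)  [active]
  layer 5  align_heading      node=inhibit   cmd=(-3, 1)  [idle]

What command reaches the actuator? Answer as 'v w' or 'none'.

L0 track_target: idle → wire = none
L1 back_away: active, suppressor → wire = (-1, -1)
L2 explore_frontier: idle → wire stays (-1, -1)
L3 seek_light: idle → wire stays (-1, -1)
L4 halt: active, inhibitor → wire = none
L5 align_heading: idle → wire stays none
actuator = none

none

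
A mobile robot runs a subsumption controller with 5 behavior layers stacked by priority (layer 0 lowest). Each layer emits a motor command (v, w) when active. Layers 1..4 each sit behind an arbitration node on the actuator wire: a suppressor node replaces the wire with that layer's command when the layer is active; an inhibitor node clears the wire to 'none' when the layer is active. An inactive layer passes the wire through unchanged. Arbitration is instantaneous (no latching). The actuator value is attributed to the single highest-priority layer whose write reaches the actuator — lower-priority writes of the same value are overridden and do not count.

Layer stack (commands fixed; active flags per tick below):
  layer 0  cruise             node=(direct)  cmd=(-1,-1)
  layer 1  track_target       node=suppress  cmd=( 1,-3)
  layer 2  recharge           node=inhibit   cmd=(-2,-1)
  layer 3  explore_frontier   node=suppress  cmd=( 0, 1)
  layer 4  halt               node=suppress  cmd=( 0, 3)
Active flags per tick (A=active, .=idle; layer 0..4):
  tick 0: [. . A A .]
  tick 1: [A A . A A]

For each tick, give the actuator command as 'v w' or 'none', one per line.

0 1
0 3

tick 0:
  [0] cruise off; wire := none
  [1] track_target off; pass none
  [2] recharge on (inhibit); wire := none
  [3] explore_frontier on (suppress); wire := (0, 1)
  [4] halt off; pass (0, 1)
  output (0, 1)
tick 1:
  [0] cruise on; wire := (-1, -1)
  [1] track_target on (suppress); wire := (1, -3)
  [2] recharge off; pass (1, -3)
  [3] explore_frontier on (suppress); wire := (0, 1)
  [4] halt on (suppress); wire := (0, 3)
  output (0, 3)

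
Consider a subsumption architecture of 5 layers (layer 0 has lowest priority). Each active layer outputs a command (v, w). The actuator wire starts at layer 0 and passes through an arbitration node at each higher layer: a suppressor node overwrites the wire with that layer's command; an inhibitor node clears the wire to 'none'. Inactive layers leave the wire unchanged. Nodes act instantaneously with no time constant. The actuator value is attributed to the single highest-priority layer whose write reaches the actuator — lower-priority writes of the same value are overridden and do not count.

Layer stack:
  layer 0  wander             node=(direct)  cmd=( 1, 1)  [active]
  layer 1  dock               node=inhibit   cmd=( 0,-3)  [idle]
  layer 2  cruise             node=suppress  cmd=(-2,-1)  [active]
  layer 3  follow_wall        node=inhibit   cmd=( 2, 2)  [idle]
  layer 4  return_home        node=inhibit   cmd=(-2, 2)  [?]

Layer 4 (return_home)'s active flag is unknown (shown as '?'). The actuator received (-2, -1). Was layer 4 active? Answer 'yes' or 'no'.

If layer 4 is active=yes:
  actuator would be none
If layer 4 is active=no:
  actuator would be (-2, -1)
Observed (-2, -1), so layer 4 was idle.

no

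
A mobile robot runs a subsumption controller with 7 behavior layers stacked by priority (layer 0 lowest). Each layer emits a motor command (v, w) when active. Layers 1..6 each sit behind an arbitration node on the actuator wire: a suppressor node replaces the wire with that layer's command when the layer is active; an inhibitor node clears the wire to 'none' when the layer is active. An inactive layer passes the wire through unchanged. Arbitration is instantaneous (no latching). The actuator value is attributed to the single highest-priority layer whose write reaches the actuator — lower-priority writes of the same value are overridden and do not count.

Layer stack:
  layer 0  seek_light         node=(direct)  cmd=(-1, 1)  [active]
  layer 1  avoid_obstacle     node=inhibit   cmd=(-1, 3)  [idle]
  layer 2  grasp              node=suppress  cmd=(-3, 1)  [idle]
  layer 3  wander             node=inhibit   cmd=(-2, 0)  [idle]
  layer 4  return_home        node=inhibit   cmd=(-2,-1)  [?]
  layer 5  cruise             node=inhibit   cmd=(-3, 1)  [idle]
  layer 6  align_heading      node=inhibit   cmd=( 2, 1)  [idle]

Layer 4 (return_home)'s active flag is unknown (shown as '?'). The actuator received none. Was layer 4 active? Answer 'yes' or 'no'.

yes

If layer 4 is active=yes:
  actuator would be none
If layer 4 is active=no:
  actuator would be (-1, 1)
Observed none, so layer 4 was active.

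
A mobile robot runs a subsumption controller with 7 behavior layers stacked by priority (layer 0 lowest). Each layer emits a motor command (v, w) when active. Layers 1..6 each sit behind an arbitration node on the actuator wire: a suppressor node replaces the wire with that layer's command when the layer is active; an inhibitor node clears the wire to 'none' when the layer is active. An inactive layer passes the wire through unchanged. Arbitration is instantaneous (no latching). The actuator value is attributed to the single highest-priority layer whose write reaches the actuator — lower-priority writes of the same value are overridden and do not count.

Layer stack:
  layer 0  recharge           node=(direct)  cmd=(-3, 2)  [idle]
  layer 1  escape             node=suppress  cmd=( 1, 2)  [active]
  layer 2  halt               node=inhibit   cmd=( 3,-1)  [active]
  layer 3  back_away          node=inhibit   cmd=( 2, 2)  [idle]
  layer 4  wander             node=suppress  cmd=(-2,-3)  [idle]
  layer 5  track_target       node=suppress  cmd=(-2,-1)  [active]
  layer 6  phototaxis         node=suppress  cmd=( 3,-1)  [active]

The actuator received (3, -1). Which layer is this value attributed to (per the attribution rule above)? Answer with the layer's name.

L0 recharge: idle → wire = none
L1 escape: active, suppressor → wire = (1, 2)
L2 halt: active, inhibitor → wire = none
L3 back_away: idle → wire stays none
L4 wander: idle → wire stays none
L5 track_target: active, suppressor → wire = (-2, -1)
L6 phototaxis: active, suppressor → wire = (3, -1)
actuator = (3, -1)
last writer: layer 6 = phototaxis

phototaxis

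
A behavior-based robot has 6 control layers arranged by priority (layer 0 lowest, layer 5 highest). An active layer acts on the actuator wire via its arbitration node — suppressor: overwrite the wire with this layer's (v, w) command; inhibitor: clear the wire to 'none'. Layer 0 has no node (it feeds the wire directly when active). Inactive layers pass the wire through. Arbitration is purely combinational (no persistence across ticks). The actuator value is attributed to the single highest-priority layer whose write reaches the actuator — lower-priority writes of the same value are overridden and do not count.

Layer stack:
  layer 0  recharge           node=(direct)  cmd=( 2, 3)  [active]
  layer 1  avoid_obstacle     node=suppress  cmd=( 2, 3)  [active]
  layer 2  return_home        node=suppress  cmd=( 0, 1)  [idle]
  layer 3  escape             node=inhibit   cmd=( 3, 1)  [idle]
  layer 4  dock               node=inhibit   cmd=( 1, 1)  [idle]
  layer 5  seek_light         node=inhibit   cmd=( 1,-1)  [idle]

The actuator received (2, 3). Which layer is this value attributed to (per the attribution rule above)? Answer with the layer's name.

L0 recharge: active, feeds wire = (2, 3)
L1 avoid_obstacle: active, suppressor → wire = (2, 3)
L2 return_home: idle → wire stays (2, 3)
L3 escape: idle → wire stays (2, 3)
L4 dock: idle → wire stays (2, 3)
L5 seek_light: idle → wire stays (2, 3)
actuator = (2, 3)
last writer: layer 1 = avoid_obstacle

avoid_obstacle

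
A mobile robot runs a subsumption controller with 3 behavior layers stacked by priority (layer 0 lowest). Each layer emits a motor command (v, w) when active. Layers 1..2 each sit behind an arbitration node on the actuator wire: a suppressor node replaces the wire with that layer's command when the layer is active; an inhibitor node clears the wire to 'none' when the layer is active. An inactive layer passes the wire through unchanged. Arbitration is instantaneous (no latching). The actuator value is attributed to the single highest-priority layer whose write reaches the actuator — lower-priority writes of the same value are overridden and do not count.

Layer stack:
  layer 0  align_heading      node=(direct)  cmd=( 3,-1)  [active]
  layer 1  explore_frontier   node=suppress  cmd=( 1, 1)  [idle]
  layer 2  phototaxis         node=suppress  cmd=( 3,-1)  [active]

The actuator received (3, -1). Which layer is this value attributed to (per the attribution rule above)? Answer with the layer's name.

phototaxis

layer 0 (align_heading) active — direct: (3, -1)
layer 1 (explore_frontier) idle — unchanged: (3, -1)
layer 2 (phototaxis) active — suppresses: (3, -1)
→ actuator (3, -1)
last writer: layer 2 = phototaxis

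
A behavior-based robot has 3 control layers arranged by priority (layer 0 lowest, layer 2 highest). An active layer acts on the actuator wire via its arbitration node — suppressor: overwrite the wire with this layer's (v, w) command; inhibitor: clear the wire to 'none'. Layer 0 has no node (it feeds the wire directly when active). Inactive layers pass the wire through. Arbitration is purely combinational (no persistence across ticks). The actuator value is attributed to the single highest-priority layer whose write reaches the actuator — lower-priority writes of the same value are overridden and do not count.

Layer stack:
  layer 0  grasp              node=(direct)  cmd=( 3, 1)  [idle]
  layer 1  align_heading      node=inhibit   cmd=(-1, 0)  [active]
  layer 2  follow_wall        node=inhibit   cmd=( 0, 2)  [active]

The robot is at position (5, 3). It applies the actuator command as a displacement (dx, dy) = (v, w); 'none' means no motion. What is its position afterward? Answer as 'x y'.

5 3

layer 0 (grasp) idle — none
layer 1 (align_heading) active — inhibits: none
layer 2 (follow_wall) active — inhibits: none
→ actuator none
position: (5, 3) + none = (5, 3)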